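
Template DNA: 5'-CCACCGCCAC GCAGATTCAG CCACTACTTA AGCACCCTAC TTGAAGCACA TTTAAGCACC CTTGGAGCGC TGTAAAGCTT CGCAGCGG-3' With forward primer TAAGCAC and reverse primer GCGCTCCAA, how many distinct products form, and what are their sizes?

The forward primer TAAGCAC matches the top strand at positions 29–35, 53–59.
The reverse primer's reverse complement is TTGGAGCGC, matching at positions 62–70.
Each forward site pairs with the reverse site to give a product ending at position 70: sizes 42, 18 bp.

Two products: 42 bp, 18 bp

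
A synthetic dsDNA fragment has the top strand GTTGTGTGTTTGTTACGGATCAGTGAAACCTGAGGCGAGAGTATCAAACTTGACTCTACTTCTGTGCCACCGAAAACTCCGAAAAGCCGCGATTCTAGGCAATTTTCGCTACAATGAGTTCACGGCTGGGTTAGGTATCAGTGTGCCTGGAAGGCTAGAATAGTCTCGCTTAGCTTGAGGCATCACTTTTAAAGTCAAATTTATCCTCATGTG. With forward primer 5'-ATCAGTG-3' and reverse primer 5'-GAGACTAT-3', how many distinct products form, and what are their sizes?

The forward primer ATCAGTG matches the top strand at positions 19–25, 137–143.
The reverse primer's reverse complement is ATAGTCTC, matching at positions 160–167.
Each forward site pairs with the reverse site to give a product ending at position 167: sizes 149, 31 bp.

Two products: 149 bp, 31 bp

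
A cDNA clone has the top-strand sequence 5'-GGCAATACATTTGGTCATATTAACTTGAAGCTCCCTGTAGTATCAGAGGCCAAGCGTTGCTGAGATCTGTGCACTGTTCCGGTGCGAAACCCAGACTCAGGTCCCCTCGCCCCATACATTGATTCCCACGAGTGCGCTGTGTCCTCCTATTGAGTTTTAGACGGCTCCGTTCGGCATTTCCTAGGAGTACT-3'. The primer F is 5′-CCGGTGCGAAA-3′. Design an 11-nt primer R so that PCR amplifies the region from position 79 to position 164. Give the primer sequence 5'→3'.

The product's 3' end on the top strand is position 164.
The reverse primer anneals to the top strand over positions 154–164, i.e. to GTTTTAGACGG.
Its sequence written 5'→3' is the reverse complement: CCGTCTAAAAC.

5'-CCGTCTAAAAC-3'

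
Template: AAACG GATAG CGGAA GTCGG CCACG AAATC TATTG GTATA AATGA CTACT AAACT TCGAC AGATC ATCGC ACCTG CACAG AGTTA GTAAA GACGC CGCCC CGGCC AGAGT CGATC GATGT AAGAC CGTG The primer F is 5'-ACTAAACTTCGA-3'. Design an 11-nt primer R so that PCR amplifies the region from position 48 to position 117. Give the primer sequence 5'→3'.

5'-TCGATCGACTC-3'

The product's 3' end on the top strand is position 117.
The reverse primer anneals to the top strand over positions 107–117, i.e. to GAGTCGATCGA.
Its sequence written 5'→3' is the reverse complement: TCGATCGACTC.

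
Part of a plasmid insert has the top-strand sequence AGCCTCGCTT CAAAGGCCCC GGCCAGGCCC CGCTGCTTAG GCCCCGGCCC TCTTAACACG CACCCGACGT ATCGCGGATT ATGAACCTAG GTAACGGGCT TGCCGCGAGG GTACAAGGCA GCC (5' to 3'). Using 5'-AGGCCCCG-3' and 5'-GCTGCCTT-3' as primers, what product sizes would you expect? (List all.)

The forward primer AGGCCCCG matches the top strand at positions 14–21, 25–32, 39–46.
The reverse primer's reverse complement is AAGGCAGC, matching at positions 115–122.
Each forward site pairs with the reverse site to give a product ending at position 122: sizes 109, 98, 84 bp.

109 bp, 98 bp, 84 bp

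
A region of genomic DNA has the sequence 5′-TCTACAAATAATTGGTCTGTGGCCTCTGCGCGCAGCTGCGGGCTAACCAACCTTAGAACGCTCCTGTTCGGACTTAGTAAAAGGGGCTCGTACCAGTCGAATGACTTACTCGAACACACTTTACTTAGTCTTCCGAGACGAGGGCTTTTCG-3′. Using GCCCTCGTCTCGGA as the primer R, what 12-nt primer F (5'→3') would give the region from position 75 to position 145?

5'-TAGTAAAAGGGG-3'

The reverse primer's reverse complement TCCGAGACGAGGGC matches the template at positions 132–145; the product starts at position 75.
The forward primer is identical to the top strand over positions 75–86: TAGTAAAAGGGG.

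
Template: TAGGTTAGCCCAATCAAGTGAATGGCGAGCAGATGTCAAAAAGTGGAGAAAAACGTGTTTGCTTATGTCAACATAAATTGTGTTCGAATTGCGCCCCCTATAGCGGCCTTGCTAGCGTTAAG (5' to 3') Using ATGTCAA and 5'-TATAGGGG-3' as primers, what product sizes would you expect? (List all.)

The forward primer ATGTCAA matches the top strand at positions 33–39, 65–71.
The reverse primer's reverse complement is CCCCTATA, matching at positions 95–102.
Each forward site pairs with the reverse site to give a product ending at position 102: sizes 70, 38 bp.

70 bp, 38 bp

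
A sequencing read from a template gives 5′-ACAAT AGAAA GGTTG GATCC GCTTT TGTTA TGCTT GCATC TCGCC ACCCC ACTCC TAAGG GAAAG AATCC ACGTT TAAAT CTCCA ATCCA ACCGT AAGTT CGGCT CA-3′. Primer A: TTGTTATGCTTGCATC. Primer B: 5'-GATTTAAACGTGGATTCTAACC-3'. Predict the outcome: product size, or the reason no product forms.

No product — primer B has no binding site in the template.

Primer B (GATTTAAACGTGGATTCTAACC) does not match the top strand, and its reverse complement GGTTAGAATCCACGTTTAAATC does not match either.
With no annealing site for primer B, no amplification occurs.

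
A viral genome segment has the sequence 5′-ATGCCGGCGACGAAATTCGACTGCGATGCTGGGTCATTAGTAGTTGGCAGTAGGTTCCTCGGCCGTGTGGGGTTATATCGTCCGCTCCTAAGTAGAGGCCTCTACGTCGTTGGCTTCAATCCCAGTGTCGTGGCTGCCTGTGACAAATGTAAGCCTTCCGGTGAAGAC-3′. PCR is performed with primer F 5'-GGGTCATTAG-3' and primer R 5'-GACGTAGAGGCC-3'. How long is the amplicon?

Forward primer GGGTCATTAG is found on the top strand at positions 31–40.
Taking the reverse complement of GACGTAGAGGCC gives GGCCTCTACGTC, found at positions 97–108 on the template; the primer anneals here to the top strand with its 3' end pointing upstream.
Amplicon spans positions 31–108: 78 bp.

78 bp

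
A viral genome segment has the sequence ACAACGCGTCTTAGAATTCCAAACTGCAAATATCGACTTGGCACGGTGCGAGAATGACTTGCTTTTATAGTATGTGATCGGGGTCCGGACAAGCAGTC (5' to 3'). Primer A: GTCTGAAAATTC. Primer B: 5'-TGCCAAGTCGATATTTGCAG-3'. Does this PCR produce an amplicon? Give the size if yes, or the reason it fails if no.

Primer A (GTCTGAAAATTC) does not match the top strand, and its reverse complement GAATTTTCAGAC does not match either.
With no annealing site for primer A, no amplification occurs.

No product — primer A has no binding site in the template.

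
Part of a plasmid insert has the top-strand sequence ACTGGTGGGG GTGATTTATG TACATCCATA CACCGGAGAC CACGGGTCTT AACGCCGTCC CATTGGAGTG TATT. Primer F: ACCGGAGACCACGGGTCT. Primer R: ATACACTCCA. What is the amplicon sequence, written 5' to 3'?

Forward primer ACCGGAGACCACGGGTCT is found on the top strand at positions 32–49.
Taking the reverse complement of ATACACTCCA gives TGGAGTGTAT, found at positions 64–73 on the template; the primer anneals here to the top strand with its 3' end pointing upstream.
The product is the template from position 32 through 73 (42 bp).

5'-ACCGGAGACCACGGGTCTTAACGCCGTCCCATTGGAGTGTAT-3'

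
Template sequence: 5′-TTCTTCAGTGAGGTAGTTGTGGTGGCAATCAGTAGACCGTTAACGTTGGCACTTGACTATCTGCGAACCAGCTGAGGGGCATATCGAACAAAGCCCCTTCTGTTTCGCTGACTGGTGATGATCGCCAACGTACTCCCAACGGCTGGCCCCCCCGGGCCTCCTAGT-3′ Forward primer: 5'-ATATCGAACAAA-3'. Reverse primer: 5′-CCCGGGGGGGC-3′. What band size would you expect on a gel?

76 bp

Scanning the template, ATATCGAACAAA occurs at positions 81–92; this primer anneals to the bottom strand there with its 3' end pointing downstream.
Taking the reverse complement of CCCGGGGGGGC gives GCCCCCCCGGG, found at positions 146–156 on the template; the primer anneals here to the top strand with its 3' end pointing upstream.
Amplicon spans positions 81–156: 76 bp.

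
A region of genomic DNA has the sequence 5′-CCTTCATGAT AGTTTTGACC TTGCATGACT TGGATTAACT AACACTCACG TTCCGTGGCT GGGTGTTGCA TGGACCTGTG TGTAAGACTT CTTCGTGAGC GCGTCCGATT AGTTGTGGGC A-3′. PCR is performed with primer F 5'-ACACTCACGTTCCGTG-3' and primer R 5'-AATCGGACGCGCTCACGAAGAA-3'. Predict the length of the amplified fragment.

The forward primer matches the template at positions 42–57.
Reverse complement of the reverse primer: TTCTTCGTGAGCGCGTCCGATT. This occurs on the top strand at positions 89–110.
Amplicon spans positions 42–110: 69 bp.

69 bp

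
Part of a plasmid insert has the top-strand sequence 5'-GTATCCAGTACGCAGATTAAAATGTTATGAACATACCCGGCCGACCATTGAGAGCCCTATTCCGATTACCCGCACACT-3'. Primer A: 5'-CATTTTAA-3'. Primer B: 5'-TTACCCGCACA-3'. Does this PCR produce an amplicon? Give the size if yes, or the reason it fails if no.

No product — the primers' 3' ends point away from each other.

Primer A (CATTTTAA) has reverse complement TTAAAATG, which matches the top strand at positions 17–24; primer A anneals to the top strand there with its 3' end pointing upstream toward position 17.
Primer B (TTACCCGCACA) matches the top strand directly at positions 66–76; it anneals to the bottom strand with its 3' end pointing downstream toward position 76.
The 3' ends diverge (primer A extends toward position 1, primer B toward position 78), so the primers never converge on a shared product.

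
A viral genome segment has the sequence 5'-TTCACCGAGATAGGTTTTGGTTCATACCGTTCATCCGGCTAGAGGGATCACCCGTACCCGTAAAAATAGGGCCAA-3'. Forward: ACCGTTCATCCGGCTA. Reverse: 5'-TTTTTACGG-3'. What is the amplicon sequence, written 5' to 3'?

5'-ACCGTTCATCCGGCTAGAGGGATCACCCGTACCCGTAAAAA-3'

Scanning the template, ACCGTTCATCCGGCTA occurs at positions 26–41; this primer anneals to the bottom strand there with its 3' end pointing downstream.
Taking the reverse complement of TTTTTACGG gives CCGTAAAAA, found at positions 58–66 on the template; the primer anneals here to the top strand with its 3' end pointing upstream.
The product is the template from position 26 through 66 (41 bp).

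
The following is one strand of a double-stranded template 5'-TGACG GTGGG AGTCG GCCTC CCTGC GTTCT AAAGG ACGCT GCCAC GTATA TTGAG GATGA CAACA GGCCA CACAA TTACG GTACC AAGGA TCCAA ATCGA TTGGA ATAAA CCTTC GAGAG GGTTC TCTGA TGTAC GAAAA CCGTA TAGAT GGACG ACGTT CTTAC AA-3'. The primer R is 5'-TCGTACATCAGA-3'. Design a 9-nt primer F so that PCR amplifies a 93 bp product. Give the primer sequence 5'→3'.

5'-CGTATATTG-3'

The reverse primer's reverse complement TCTGATGTACGA matches the template at positions 126–137, so the product ends at position 137.
A 93 bp product then starts at position 137 − 93 + 1 = 45.
The forward primer is identical to the top strand there: CGTATATTG.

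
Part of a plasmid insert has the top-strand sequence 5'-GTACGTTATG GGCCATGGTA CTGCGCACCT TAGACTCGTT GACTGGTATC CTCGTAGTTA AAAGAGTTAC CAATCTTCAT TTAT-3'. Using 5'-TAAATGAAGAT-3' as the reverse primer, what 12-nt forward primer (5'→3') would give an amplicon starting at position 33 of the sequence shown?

5'-GACTCGTTGACT-3'

The reverse primer's reverse complement ATCTTCATTTA matches the template at positions 73–83; the product starts at position 33.
The forward primer is identical to the top strand over positions 33–44: GACTCGTTGACT.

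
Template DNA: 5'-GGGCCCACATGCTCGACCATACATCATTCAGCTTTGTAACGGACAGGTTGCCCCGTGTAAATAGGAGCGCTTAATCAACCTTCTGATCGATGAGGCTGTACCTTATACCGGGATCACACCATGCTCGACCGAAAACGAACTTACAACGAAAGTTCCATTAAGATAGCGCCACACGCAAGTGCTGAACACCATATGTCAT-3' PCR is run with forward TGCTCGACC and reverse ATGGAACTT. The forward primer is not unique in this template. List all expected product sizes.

The forward primer TGCTCGACC matches the top strand at positions 10–18, 122–130.
The reverse primer's reverse complement is AAGTTCCAT, matching at positions 150–158.
Each forward site pairs with the reverse site to give a product ending at position 158: sizes 149, 37 bp.

149 bp, 37 bp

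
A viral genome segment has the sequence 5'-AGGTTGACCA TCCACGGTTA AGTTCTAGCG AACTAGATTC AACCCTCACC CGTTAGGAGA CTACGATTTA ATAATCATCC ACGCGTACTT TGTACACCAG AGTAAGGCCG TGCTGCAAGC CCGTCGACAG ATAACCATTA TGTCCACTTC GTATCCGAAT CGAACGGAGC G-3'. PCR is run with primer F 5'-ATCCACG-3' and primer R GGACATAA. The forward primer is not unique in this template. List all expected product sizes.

The forward primer ATCCACG matches the top strand at positions 10–16, 77–83.
The reverse primer's reverse complement is TTATGTCC, matching at positions 138–145.
Each forward site pairs with the reverse site to give a product ending at position 145: sizes 136, 69 bp.

136 bp, 69 bp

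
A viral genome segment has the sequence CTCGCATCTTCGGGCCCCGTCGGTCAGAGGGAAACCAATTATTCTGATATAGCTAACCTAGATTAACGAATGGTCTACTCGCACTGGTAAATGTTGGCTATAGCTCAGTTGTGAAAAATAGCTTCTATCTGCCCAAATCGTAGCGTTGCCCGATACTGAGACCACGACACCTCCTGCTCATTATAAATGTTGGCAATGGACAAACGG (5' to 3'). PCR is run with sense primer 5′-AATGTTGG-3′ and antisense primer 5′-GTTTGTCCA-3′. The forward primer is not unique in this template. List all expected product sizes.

The forward primer AATGTTGG matches the top strand at positions 90–97, 186–193.
The reverse primer's reverse complement is TGGACAAAC, matching at positions 197–205.
Each forward site pairs with the reverse site to give a product ending at position 205: sizes 116, 20 bp.

116 bp, 20 bp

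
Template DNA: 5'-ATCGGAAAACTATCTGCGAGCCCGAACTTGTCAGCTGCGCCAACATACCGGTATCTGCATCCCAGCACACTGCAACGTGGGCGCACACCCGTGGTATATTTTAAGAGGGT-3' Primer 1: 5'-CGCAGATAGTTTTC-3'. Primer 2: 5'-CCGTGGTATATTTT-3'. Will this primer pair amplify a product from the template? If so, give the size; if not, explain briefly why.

Primer 1 (CGCAGATAGTTTTC) has reverse complement GAAAACTATCTGCG, which matches the top strand at positions 5–18; primer 1 anneals to the top strand there with its 3' end pointing upstream toward position 5.
Primer 2 (CCGTGGTATATTTT) matches the top strand directly at positions 89–102; it anneals to the bottom strand with its 3' end pointing downstream toward position 102.
The 3' ends diverge (primer 1 extends toward position 1, primer 2 toward position 110), so the primers never converge on a shared product.

No product — the primers' 3' ends point away from each other.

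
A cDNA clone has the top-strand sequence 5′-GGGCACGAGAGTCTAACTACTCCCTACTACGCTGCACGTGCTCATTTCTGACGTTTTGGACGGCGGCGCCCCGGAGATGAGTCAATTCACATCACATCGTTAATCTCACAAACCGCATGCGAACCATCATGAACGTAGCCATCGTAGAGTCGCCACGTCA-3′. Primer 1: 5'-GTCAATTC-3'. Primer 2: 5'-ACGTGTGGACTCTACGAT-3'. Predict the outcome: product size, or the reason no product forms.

No product — primer 2 has no binding site in the template.

Primer 2 (ACGTGTGGACTCTACGAT) does not match the top strand, and its reverse complement ATCGTAGAGTCCACACGT does not match either.
With no annealing site for primer 2, no amplification occurs.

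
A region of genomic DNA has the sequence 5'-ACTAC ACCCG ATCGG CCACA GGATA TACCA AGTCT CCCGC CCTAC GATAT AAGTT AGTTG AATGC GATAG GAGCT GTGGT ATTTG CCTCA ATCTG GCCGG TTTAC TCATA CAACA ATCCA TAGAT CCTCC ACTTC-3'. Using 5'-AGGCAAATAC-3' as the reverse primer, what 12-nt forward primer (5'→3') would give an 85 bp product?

The reverse primer's reverse complement GTATTTGCCT matches the template at positions 79–88, so the product ends at position 88.
An 85 bp product then starts at position 88 − 85 + 1 = 4.
The forward primer is identical to the top strand there: ACACCCGATCGG.

5'-ACACCCGATCGG-3'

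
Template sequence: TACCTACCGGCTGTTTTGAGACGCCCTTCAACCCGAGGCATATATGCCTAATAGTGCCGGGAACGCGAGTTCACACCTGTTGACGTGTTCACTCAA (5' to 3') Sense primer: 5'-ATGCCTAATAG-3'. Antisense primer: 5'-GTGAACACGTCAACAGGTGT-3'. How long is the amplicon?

49 bp

The forward primer matches the template at positions 44–54.
Reverse complement of the reverse primer: ACACCTGTTGACGTGTTCAC. This occurs on the top strand at positions 73–92.
Product length = (reverse-primer end) − (forward-primer start) + 1 = 92 − 44 + 1 = 49 bp.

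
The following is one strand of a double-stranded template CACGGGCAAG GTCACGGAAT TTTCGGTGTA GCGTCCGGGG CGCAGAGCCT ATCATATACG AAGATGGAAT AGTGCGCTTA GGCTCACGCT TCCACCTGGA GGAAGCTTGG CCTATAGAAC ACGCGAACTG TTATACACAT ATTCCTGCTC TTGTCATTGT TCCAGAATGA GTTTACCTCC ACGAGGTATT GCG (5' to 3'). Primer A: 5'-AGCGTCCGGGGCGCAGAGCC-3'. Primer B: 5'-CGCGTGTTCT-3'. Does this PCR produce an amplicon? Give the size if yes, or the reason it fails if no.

Primer A (AGCGTCCGGGGCGCAGAGCC) matches the top strand at positions 30–49; it acts as a forward primer.
Primer B's reverse complement is AGAACACGCG, matching the top strand at positions 116–125; it acts as a reverse primer.
The 3' ends face each other across positions 30–125, giving a 96 bp product.

Yes — a 96 bp product.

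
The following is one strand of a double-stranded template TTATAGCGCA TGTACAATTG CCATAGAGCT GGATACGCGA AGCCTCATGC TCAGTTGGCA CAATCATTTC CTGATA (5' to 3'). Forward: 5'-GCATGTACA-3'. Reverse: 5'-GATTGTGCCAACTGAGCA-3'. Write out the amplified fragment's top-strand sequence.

Scanning the template, GCATGTACA occurs at positions 8–16; this primer anneals to the bottom strand there with its 3' end pointing downstream.
Reverse complement of the reverse primer: TGCTCAGTTGGCACAATC. This occurs on the top strand at positions 48–65.
The product is the template from position 8 through 65 (58 bp).

5'-GCATGTACAATTGCCATAGAGCTGGATACGCGAAGCCTCATGCTCAGTTGGCACAATC-3'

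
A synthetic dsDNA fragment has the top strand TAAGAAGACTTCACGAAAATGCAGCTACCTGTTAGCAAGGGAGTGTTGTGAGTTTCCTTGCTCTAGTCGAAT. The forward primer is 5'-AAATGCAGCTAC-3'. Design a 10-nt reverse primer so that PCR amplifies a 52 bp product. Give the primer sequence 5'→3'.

5'-GACTAGAGCA-3'

The forward primer binds at positions 17–28, so a 52 bp product ends at position 17 + 52 − 1 = 68.
The reverse primer anneals to the top strand over positions 59–68, i.e. to TGCTCTAGTC.
Its sequence written 5'→3' is the reverse complement: GACTAGAGCA.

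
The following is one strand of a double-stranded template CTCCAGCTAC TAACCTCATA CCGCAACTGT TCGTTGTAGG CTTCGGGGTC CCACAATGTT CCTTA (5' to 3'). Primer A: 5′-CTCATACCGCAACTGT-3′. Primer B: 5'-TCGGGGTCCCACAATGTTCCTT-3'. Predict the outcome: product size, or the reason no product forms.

No product — both primers anneal to the same strand and extend in the same direction.

Primer A (CTCATACCGCAACTGT) matches the top strand at positions 15–30 (3' end points downstream).
Primer B (TCGGGGTCCCACAATGTTCCTT) also matches the top strand directly, at positions 43–64 — its reverse complement AAGGAACATTGTGGGACCCCGA is not present.
Both primers anneal to the bottom strand with 3' ends pointing the same way, so neither can prime synthesis back toward the other.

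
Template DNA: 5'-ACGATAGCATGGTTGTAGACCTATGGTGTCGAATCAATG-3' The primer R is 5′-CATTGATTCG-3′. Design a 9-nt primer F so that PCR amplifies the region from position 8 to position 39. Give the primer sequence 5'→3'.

5'-CATGGTTGT-3'

The reverse primer's reverse complement CGAATCAATG matches the template at positions 30–39; the product starts at position 8.
The forward primer is identical to the top strand over positions 8–16: CATGGTTGT.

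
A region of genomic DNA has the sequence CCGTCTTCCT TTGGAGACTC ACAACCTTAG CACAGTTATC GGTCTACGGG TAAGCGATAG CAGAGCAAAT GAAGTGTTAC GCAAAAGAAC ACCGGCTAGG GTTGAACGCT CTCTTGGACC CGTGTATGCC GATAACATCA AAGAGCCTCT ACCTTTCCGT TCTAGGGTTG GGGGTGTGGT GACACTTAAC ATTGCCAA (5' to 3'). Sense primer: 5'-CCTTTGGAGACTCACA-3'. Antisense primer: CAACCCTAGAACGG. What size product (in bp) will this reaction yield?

163 bp

Forward primer CCTTTGGAGACTCACA is found on the top strand at positions 8–23.
The reverse primer's reverse complement is CCGTTCTAGGGTTG, which matches the template at positions 157–170.
Amplicon spans positions 8–170: 163 bp.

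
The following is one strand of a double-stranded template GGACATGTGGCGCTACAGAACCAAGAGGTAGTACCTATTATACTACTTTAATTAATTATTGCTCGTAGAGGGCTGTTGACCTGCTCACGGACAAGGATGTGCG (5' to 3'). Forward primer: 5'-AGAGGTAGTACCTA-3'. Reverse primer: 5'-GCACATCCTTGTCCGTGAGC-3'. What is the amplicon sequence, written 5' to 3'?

5'-AGAGGTAGTACCTATTATACTACTTTAATTAATTATTGCTCGTAGAGGGCTGTTGACCTGCTCACGGACAAGGATGTGC-3'

Scanning the template, AGAGGTAGTACCTA occurs at positions 24–37; this primer anneals to the bottom strand there with its 3' end pointing downstream.
Taking the reverse complement of GCACATCCTTGTCCGTGAGC gives GCTCACGGACAAGGATGTGC, found at positions 83–102 on the template; the primer anneals here to the top strand with its 3' end pointing upstream.
The product is the template from position 24 through 102 (79 bp).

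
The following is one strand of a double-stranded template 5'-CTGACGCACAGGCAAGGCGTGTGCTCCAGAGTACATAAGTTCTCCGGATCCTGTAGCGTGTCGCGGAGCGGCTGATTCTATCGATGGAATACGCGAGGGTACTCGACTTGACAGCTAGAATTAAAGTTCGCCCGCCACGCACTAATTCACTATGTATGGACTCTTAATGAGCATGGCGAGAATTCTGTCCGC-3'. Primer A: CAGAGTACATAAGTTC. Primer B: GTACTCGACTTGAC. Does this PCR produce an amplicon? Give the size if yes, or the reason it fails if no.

Primer A (CAGAGTACATAAGTTC) matches the top strand at positions 27–42 (3' end points downstream).
Primer B (GTACTCGACTTGAC) also matches the top strand directly, at positions 99–112 — its reverse complement GTCAAGTCGAGTAC is not present.
Both primers anneal to the bottom strand with 3' ends pointing the same way, so neither can prime synthesis back toward the other.

No product — both primers anneal to the same strand and extend in the same direction.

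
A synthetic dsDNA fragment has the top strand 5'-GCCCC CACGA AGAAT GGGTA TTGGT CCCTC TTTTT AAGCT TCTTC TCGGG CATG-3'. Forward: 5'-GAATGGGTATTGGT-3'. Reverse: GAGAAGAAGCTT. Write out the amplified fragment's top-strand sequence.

5'-GAATGGGTATTGGTCCCTCTTTTTAAGCTTCTTCTC-3'

Forward primer GAATGGGTATTGGT is found on the top strand at positions 12–25.
Reverse complement of the reverse primer: AAGCTTCTTCTC. This occurs on the top strand at positions 36–47.
The product is the template from position 12 through 47 (36 bp).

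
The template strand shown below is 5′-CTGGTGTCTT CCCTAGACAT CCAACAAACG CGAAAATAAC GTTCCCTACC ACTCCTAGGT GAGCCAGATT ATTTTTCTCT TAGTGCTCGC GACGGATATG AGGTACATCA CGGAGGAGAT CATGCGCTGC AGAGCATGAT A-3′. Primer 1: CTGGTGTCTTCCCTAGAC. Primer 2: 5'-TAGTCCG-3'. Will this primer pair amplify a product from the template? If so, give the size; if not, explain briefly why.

No product — primer 2 has no binding site in the template.

Primer 2 (TAGTCCG) does not match the top strand, and its reverse complement CGGACTA does not match either.
With no annealing site for primer 2, no amplification occurs.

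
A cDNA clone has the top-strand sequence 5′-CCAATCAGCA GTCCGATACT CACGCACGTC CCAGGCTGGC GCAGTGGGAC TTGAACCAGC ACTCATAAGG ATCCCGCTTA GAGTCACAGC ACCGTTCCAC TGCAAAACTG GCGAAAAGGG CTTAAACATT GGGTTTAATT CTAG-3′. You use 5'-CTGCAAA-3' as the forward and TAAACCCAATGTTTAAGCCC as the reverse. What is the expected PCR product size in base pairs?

38 bp

Forward primer CTGCAAA is found on the top strand at positions 100–106.
Reverse complement of the reverse primer: GGGCTTAAACATTGGGTTTA. This occurs on the top strand at positions 118–137.
Amplicon spans positions 100–137: 38 bp.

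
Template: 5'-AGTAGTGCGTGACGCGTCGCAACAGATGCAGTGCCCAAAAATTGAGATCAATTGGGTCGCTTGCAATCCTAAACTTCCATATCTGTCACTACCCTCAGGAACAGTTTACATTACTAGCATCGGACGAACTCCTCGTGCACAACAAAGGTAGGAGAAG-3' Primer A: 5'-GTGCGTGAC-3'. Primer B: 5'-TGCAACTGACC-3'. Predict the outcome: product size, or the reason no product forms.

Primer B (TGCAACTGACC) does not match the top strand, and its reverse complement GGTCAGTTGCA does not match either.
With no annealing site for primer B, no amplification occurs.

No product — primer B has no binding site in the template.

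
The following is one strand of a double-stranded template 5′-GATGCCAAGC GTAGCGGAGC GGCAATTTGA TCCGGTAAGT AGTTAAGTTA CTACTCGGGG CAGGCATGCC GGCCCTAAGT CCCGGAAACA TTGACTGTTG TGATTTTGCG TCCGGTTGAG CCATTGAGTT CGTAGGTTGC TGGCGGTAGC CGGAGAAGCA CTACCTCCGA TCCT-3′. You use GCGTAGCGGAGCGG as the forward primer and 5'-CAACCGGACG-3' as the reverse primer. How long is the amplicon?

110 bp

The forward primer matches the template at positions 9–22.
Taking the reverse complement of CAACCGGACG gives CGTCCGGTTG, found at positions 109–118 on the template; the primer anneals here to the top strand with its 3' end pointing upstream.
Product length = (reverse-primer end) − (forward-primer start) + 1 = 118 − 9 + 1 = 110 bp.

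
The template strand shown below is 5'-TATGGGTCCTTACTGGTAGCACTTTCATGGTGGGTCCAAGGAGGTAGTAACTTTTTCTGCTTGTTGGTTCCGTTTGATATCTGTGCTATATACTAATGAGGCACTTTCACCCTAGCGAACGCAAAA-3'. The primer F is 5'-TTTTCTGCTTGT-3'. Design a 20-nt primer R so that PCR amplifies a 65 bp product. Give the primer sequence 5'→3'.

The forward primer binds at positions 53–64, so a 65 bp product ends at position 53 + 65 − 1 = 117.
The reverse primer anneals to the top strand over positions 98–117, i.e. to GAGGCACTTTCACCCTAGCG.
Its sequence written 5'→3' is the reverse complement: CGCTAGGGTGAAAGTGCCTC.

5'-CGCTAGGGTGAAAGTGCCTC-3'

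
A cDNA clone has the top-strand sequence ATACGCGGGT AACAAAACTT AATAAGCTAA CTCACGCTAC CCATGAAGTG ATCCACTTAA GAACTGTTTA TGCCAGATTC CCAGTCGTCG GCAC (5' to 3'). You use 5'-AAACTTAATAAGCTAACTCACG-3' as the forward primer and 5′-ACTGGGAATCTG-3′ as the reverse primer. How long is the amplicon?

71 bp

The forward primer matches the template at positions 15–36.
The reverse primer's reverse complement is CAGATTCCCAGT, which matches the template at positions 74–85.
Product length = (reverse-primer end) − (forward-primer start) + 1 = 85 − 15 + 1 = 71 bp.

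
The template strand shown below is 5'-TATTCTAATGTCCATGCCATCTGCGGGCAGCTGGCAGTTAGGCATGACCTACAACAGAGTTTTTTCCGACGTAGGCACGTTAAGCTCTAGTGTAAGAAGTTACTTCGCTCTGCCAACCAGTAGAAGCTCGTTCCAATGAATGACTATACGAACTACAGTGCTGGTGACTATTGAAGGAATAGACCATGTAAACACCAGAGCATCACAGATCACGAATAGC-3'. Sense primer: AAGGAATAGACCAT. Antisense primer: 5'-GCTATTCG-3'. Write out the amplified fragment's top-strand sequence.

Scanning the template, AAGGAATAGACCAT occurs at positions 174–187; this primer anneals to the bottom strand there with its 3' end pointing downstream.
Taking the reverse complement of GCTATTCG gives CGAATAGC, found at positions 213–220 on the template; the primer anneals here to the top strand with its 3' end pointing upstream.
The product is the template from position 174 through 220 (47 bp).

5'-AAGGAATAGACCATGTAAACACCAGAGCATCACAGATCACGAATAGC-3'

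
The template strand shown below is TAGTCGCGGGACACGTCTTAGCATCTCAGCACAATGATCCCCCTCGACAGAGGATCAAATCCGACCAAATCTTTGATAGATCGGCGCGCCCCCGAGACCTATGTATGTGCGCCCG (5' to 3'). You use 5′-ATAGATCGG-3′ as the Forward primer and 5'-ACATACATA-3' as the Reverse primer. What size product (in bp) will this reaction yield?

33 bp

Forward primer ATAGATCGG is found on the top strand at positions 76–84.
The reverse primer's reverse complement is TATGTATGT, which matches the template at positions 100–108.
Product length = (reverse-primer end) − (forward-primer start) + 1 = 108 − 76 + 1 = 33 bp.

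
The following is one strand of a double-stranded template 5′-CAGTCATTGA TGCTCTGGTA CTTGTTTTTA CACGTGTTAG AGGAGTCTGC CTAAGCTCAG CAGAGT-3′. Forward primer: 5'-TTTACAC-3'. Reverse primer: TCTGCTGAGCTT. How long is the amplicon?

38 bp

Forward primer TTTACAC is found on the top strand at positions 27–33.
Taking the reverse complement of TCTGCTGAGCTT gives AAGCTCAGCAGA, found at positions 53–64 on the template; the primer anneals here to the top strand with its 3' end pointing upstream.
Product length = (reverse-primer end) − (forward-primer start) + 1 = 64 − 27 + 1 = 38 bp.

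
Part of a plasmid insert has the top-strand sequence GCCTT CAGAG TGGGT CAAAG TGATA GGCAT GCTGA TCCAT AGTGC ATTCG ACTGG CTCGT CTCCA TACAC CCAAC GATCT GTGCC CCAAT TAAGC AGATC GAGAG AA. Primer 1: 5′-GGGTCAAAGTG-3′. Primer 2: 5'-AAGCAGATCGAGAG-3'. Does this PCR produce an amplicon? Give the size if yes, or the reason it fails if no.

Primer 1 (GGGTCAAAGTG) matches the top strand at positions 12–22 (3' end points downstream).
Primer 2 (AAGCAGATCGAGAG) also matches the top strand directly, at positions 92–105 — its reverse complement CTCTCGATCTGCTT is not present.
Both primers anneal to the bottom strand with 3' ends pointing the same way, so neither can prime synthesis back toward the other.

No product — both primers anneal to the same strand and extend in the same direction.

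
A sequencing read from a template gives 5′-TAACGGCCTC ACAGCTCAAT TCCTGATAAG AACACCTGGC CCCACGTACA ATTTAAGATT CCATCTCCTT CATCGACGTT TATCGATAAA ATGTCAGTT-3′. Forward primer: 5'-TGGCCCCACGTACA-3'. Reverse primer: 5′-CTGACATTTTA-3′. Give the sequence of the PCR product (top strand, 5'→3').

5'-TGGCCCCACGTACAATTTAAGATTCCATCTCCTTCATCGACGTTTATCGATAAAATGTCAG-3'

The forward primer matches the template at positions 37–50.
The reverse primer's reverse complement is TAAAATGTCAG, which matches the template at positions 87–97.
The product is the template from position 37 through 97 (61 bp).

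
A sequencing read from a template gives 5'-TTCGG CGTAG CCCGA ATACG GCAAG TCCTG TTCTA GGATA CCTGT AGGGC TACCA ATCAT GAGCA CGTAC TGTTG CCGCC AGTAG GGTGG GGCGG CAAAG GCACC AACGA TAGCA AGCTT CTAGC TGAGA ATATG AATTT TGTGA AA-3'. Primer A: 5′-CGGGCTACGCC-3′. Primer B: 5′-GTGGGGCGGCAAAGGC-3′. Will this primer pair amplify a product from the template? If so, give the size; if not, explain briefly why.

Primer A (CGGGCTACGCC) has reverse complement GGCGTAGCCCG, which matches the top strand at positions 4–14; primer A anneals to the top strand there with its 3' end pointing upstream toward position 4.
Primer B (GTGGGGCGGCAAAGGC) matches the top strand directly at positions 87–102; it anneals to the bottom strand with its 3' end pointing downstream toward position 102.
The 3' ends diverge (primer A extends toward position 1, primer B toward position 147), so the primers never converge on a shared product.

No product — the primers' 3' ends point away from each other.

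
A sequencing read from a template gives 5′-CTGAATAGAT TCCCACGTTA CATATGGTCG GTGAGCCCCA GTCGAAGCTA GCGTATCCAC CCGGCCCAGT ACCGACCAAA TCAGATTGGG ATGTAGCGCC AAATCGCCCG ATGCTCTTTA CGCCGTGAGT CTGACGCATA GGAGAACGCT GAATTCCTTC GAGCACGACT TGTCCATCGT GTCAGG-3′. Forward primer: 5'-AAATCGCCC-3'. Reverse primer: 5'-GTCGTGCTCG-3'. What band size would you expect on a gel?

Scanning the template, AAATCGCCC occurs at positions 101–109; this primer anneals to the bottom strand there with its 3' end pointing downstream.
The reverse primer's reverse complement is CGAGCACGAC, which matches the template at positions 160–169.
The product runs from position 101 to position 169, so its length is 169 − 101 + 1 = 69 bp.

69 bp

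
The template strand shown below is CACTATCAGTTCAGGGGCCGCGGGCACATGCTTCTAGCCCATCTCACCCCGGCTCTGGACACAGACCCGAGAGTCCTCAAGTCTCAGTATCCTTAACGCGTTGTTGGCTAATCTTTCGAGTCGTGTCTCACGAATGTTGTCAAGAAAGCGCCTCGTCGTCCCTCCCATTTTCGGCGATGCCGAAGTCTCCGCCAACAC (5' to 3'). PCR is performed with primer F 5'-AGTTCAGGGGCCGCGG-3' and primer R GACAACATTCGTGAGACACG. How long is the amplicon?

134 bp

Forward primer AGTTCAGGGGCCGCGG is found on the top strand at positions 8–23.
The reverse primer's reverse complement is CGTGTCTCACGAATGTTGTC, which matches the template at positions 122–141.
The product runs from position 8 to position 141, so its length is 141 − 8 + 1 = 134 bp.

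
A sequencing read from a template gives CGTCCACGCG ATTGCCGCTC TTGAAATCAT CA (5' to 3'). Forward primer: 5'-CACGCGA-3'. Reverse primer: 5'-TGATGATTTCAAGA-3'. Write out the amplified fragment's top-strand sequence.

5'-CACGCGATTGCCGCTCTTGAAATCATCA-3'

Scanning the template, CACGCGA occurs at positions 5–11; this primer anneals to the bottom strand there with its 3' end pointing downstream.
Taking the reverse complement of TGATGATTTCAAGA gives TCTTGAAATCATCA, found at positions 19–32 on the template; the primer anneals here to the top strand with its 3' end pointing upstream.
The product is the template from position 5 through 32 (28 bp).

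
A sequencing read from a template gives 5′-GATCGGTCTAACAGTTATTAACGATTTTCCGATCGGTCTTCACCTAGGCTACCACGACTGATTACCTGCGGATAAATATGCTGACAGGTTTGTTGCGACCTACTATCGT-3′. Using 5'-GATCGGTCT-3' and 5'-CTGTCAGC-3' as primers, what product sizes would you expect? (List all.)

The forward primer GATCGGTCT matches the top strand at positions 1–9, 31–39.
The reverse primer's reverse complement is GCTGACAG, matching at positions 80–87.
Each forward site pairs with the reverse site to give a product ending at position 87: sizes 87, 57 bp.

87 bp, 57 bp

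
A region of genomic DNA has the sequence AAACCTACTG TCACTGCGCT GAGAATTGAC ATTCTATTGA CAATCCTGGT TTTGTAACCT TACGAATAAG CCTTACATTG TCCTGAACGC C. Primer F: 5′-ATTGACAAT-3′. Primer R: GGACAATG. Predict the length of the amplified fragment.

Forward primer ATTGACAAT is found on the top strand at positions 36–44.
Reverse complement of the reverse primer: CATTGTCC. This occurs on the top strand at positions 76–83.
The product runs from position 36 to position 83, so its length is 83 − 36 + 1 = 48 bp.

48 bp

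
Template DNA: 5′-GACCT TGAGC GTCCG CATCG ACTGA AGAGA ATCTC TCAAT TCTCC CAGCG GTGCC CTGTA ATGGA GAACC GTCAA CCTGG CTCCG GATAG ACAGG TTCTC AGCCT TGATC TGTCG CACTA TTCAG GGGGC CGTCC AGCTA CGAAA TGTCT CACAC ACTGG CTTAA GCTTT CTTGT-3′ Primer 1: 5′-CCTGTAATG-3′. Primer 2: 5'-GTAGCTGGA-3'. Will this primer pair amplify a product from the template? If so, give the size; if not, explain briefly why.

Yes — an 87 bp product.

Primer 1 (CCTGTAATG) matches the top strand at positions 55–63; it acts as a forward primer.
Primer 2's reverse complement is TCCAGCTAC, matching the top strand at positions 133–141; it acts as a reverse primer.
The 3' ends face each other across positions 55–141, giving an 87 bp product.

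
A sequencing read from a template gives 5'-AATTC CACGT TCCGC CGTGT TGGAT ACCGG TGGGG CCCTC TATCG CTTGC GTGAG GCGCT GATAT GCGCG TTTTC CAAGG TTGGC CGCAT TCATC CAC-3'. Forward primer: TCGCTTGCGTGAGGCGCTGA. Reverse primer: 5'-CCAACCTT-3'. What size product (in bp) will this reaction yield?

Scanning the template, TCGCTTGCGTGAGGCGCTGA occurs at positions 43–62; this primer anneals to the bottom strand there with its 3' end pointing downstream.
Reverse complement of the reverse primer: AAGGTTGG. This occurs on the top strand at positions 77–84.
The product runs from position 43 to position 84, so its length is 84 − 43 + 1 = 42 bp.

42 bp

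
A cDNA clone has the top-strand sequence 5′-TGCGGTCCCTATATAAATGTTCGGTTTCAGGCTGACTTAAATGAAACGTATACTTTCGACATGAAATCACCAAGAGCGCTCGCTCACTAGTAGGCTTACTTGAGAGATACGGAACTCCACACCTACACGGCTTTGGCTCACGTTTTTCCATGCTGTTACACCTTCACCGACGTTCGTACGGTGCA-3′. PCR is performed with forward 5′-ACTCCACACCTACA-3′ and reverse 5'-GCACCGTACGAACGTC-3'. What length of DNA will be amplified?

The forward primer matches the template at positions 114–127.
Taking the reverse complement of GCACCGTACGAACGTC gives GACGTTCGTACGGTGC, found at positions 169–184 on the template; the primer anneals here to the top strand with its 3' end pointing upstream.
Product length = (reverse-primer end) − (forward-primer start) + 1 = 184 − 114 + 1 = 71 bp.

71 bp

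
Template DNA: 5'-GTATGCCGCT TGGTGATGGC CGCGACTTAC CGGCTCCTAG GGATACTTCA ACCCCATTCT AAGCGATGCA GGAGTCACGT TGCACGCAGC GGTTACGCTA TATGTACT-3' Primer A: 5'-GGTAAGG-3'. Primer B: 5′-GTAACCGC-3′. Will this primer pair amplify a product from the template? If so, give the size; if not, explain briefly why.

No product — primer A has no binding site in the template.

Primer A (GGTAAGG) does not match the top strand, and its reverse complement CCTTACC does not match either.
With no annealing site for primer A, no amplification occurs.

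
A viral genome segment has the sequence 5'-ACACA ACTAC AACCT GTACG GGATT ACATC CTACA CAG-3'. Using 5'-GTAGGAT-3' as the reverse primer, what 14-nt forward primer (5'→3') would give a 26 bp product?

The reverse primer's reverse complement ATCCTAC matches the template at positions 28–34, so the product ends at position 34.
A 26 bp product then starts at position 34 − 26 + 1 = 9.
The forward primer is identical to the top strand there: ACAACCTGTACGGG.

5'-ACAACCTGTACGGG-3'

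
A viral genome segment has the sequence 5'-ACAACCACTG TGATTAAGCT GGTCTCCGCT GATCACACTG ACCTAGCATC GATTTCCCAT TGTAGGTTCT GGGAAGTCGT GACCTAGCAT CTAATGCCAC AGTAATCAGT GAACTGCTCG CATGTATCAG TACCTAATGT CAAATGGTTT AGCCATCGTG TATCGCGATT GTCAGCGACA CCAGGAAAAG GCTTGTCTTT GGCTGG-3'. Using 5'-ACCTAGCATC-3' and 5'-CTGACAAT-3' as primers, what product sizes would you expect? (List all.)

135 bp, 94 bp

The forward primer ACCTAGCATC matches the top strand at positions 41–50, 82–91.
The reverse primer's reverse complement is ATTGTCAG, matching at positions 168–175.
Each forward site pairs with the reverse site to give a product ending at position 175: sizes 135, 94 bp.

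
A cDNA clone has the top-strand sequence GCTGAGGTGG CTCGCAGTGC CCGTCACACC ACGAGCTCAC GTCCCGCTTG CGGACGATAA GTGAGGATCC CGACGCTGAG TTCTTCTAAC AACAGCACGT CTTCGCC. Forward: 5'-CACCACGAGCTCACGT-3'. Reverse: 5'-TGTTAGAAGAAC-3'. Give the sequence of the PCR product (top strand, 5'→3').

Scanning the template, CACCACGAGCTCACGT occurs at positions 27–42; this primer anneals to the bottom strand there with its 3' end pointing downstream.
The reverse primer's reverse complement is GTTCTTCTAACA, which matches the template at positions 80–91.
The product is the template from position 27 through 91 (65 bp).

5'-CACCACGAGCTCACGTCCCGCTTGCGGACGATAAGTGAGGATCCCGACGCTGAGTTCTTCTAACA-3'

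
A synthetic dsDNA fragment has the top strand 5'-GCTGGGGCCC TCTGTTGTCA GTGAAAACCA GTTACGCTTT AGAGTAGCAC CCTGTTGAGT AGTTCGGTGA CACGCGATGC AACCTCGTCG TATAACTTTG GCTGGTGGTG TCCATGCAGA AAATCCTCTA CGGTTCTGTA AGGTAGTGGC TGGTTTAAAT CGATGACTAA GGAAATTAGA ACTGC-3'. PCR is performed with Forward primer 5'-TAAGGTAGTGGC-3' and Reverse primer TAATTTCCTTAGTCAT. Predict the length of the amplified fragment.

The forward primer matches the template at positions 139–150.
Reverse complement of the reverse primer: ATGACTAAGGAAATTA. This occurs on the top strand at positions 163–178.
Product length = (reverse-primer end) − (forward-primer start) + 1 = 178 − 139 + 1 = 40 bp.

40 bp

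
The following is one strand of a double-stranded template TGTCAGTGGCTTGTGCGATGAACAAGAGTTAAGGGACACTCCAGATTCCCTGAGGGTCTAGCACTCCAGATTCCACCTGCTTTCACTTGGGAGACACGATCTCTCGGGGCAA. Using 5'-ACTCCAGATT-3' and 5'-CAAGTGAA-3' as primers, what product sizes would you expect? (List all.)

The forward primer ACTCCAGATT matches the top strand at positions 38–47, 63–72.
The reverse primer's reverse complement is TTCACTTG, matching at positions 82–89.
Each forward site pairs with the reverse site to give a product ending at position 89: sizes 52, 27 bp.

52 bp, 27 bp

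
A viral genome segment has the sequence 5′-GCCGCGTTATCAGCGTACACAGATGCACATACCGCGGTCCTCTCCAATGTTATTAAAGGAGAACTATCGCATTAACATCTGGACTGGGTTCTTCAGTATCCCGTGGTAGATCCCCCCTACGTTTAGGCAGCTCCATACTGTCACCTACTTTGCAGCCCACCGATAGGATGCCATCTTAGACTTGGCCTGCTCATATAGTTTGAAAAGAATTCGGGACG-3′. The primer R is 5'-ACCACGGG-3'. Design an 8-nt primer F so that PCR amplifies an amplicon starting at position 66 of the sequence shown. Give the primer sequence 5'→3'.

The reverse primer's reverse complement CCCGTGGT matches the template at positions 100–107; the product starts at position 66.
The forward primer is identical to the top strand over positions 66–73: ATCGCATT.

5'-ATCGCATT-3'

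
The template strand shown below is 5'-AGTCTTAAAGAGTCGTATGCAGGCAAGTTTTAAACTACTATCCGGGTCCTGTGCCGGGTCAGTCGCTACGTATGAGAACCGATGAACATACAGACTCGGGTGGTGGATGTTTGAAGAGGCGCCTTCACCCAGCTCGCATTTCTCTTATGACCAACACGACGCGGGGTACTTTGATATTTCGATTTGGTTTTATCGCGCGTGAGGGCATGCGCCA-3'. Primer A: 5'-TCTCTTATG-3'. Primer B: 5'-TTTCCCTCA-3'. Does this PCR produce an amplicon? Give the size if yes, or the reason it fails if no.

Primer B (TTTCCCTCA) does not match the top strand, and its reverse complement TGAGGGAAA does not match either.
With no annealing site for primer B, no amplification occurs.

No product — primer B has no binding site in the template.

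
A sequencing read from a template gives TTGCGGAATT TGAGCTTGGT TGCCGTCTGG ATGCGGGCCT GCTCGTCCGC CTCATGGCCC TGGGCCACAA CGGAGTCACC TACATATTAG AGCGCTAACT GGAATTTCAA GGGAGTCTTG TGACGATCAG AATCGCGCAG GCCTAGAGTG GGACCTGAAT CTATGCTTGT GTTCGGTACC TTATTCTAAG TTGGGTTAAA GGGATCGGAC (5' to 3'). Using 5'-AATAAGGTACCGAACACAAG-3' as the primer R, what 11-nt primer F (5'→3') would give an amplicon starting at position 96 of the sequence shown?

5'-TAACTGGAATT-3'

The reverse primer's reverse complement CTTGTGTTCGGTACCTTATT matches the template at positions 166–185; the product starts at position 96.
The forward primer is identical to the top strand over positions 96–106: TAACTGGAATT.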